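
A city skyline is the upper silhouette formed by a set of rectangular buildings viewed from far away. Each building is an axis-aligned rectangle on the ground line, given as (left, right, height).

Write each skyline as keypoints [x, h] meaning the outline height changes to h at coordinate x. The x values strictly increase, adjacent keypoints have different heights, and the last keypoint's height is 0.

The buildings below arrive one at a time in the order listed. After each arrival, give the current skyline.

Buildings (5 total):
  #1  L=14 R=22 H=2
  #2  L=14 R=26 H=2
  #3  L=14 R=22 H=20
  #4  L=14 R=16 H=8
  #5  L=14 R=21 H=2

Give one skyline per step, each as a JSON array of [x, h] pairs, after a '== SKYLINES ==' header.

== SKYLINES ==
[[14,2],[22,0]]
[[14,2],[26,0]]
[[14,20],[22,2],[26,0]]
[[14,20],[22,2],[26,0]]
[[14,20],[22,2],[26,0]]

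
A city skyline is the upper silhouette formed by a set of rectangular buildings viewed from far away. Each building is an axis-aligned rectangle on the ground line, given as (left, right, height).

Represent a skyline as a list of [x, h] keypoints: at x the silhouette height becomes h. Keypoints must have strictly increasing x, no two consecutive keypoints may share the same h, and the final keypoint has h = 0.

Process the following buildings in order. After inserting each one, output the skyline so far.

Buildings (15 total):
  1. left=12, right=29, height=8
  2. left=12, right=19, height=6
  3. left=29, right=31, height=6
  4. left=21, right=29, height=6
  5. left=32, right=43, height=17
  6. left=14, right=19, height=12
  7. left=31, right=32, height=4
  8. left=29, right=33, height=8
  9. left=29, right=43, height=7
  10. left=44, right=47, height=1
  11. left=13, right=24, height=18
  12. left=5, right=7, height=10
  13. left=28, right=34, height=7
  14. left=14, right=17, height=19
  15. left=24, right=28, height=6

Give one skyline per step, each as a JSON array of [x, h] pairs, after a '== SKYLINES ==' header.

== SKYLINES ==
[[12,8],[29,0]]
[[12,8],[29,0]]
[[12,8],[29,6],[31,0]]
[[12,8],[29,6],[31,0]]
[[12,8],[29,6],[31,0],[32,17],[43,0]]
[[12,8],[14,12],[19,8],[29,6],[31,0],[32,17],[43,0]]
[[12,8],[14,12],[19,8],[29,6],[31,4],[32,17],[43,0]]
[[12,8],[14,12],[19,8],[32,17],[43,0]]
[[12,8],[14,12],[19,8],[32,17],[43,0]]
[[12,8],[14,12],[19,8],[32,17],[43,0],[44,1],[47,0]]
[[12,8],[13,18],[24,8],[32,17],[43,0],[44,1],[47,0]]
[[5,10],[7,0],[12,8],[13,18],[24,8],[32,17],[43,0],[44,1],[47,0]]
[[5,10],[7,0],[12,8],[13,18],[24,8],[32,17],[43,0],[44,1],[47,0]]
[[5,10],[7,0],[12,8],[13,18],[14,19],[17,18],[24,8],[32,17],[43,0],[44,1],[47,0]]
[[5,10],[7,0],[12,8],[13,18],[14,19],[17,18],[24,8],[32,17],[43,0],[44,1],[47,0]]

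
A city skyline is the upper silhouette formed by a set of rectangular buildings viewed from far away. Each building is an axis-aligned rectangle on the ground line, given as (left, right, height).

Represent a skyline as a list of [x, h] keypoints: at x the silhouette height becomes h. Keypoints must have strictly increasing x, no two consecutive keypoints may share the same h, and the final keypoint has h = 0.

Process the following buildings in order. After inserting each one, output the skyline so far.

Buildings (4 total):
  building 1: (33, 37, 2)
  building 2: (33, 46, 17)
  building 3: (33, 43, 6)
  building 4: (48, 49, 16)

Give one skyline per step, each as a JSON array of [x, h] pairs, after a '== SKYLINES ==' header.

== SKYLINES ==
[[33,2],[37,0]]
[[33,17],[46,0]]
[[33,17],[46,0]]
[[33,17],[46,0],[48,16],[49,0]]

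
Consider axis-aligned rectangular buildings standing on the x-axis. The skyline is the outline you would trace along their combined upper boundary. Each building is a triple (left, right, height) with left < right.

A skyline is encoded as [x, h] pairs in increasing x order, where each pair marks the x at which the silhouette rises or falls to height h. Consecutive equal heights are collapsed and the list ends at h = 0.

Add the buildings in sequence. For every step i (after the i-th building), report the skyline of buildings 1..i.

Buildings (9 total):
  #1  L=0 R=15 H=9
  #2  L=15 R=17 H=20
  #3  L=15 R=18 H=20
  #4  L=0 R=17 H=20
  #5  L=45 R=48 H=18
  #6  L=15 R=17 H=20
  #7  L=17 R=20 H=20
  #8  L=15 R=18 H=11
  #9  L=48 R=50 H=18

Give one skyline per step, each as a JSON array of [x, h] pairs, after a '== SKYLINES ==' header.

== SKYLINES ==
[[0,9],[15,0]]
[[0,9],[15,20],[17,0]]
[[0,9],[15,20],[18,0]]
[[0,20],[18,0]]
[[0,20],[18,0],[45,18],[48,0]]
[[0,20],[18,0],[45,18],[48,0]]
[[0,20],[20,0],[45,18],[48,0]]
[[0,20],[20,0],[45,18],[48,0]]
[[0,20],[20,0],[45,18],[50,0]]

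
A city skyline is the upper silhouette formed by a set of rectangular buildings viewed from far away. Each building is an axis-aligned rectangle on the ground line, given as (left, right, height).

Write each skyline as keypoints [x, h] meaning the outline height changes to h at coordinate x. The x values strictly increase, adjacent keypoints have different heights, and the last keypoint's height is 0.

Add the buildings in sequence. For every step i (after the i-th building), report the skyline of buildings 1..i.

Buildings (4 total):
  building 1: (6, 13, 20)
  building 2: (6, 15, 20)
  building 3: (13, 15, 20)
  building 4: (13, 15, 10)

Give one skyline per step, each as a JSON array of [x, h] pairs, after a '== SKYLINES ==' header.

== SKYLINES ==
[[6,20],[13,0]]
[[6,20],[15,0]]
[[6,20],[15,0]]
[[6,20],[15,0]]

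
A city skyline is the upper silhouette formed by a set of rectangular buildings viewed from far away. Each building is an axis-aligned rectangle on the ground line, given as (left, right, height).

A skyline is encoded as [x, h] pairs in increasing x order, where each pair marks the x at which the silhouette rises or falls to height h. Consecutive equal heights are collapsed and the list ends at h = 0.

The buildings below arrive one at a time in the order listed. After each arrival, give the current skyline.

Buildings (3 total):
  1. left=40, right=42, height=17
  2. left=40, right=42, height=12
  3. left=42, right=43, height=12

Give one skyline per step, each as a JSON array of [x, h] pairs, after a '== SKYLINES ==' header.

== SKYLINES ==
[[40,17],[42,0]]
[[40,17],[42,0]]
[[40,17],[42,12],[43,0]]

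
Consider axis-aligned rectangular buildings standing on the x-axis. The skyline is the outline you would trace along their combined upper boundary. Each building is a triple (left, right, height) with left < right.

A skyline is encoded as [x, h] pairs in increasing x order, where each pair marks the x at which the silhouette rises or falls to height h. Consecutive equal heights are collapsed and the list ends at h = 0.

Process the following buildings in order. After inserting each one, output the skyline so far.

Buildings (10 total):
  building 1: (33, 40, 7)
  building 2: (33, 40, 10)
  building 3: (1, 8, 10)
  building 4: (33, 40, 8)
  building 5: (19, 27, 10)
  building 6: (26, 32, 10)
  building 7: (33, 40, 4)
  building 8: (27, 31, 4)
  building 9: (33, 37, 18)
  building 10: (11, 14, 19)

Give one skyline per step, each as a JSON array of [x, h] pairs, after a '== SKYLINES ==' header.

== SKYLINES ==
[[33,7],[40,0]]
[[33,10],[40,0]]
[[1,10],[8,0],[33,10],[40,0]]
[[1,10],[8,0],[33,10],[40,0]]
[[1,10],[8,0],[19,10],[27,0],[33,10],[40,0]]
[[1,10],[8,0],[19,10],[32,0],[33,10],[40,0]]
[[1,10],[8,0],[19,10],[32,0],[33,10],[40,0]]
[[1,10],[8,0],[19,10],[32,0],[33,10],[40,0]]
[[1,10],[8,0],[19,10],[32,0],[33,18],[37,10],[40,0]]
[[1,10],[8,0],[11,19],[14,0],[19,10],[32,0],[33,18],[37,10],[40,0]]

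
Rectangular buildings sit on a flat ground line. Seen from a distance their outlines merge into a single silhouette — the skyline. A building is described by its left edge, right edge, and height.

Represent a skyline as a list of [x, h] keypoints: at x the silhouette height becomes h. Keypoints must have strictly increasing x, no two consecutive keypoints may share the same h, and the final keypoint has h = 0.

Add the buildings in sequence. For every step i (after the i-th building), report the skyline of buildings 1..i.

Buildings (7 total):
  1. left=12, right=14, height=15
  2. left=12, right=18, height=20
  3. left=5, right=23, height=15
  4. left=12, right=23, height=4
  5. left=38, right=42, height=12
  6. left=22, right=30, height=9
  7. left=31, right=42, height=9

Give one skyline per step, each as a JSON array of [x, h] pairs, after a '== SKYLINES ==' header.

== SKYLINES ==
[[12,15],[14,0]]
[[12,20],[18,0]]
[[5,15],[12,20],[18,15],[23,0]]
[[5,15],[12,20],[18,15],[23,0]]
[[5,15],[12,20],[18,15],[23,0],[38,12],[42,0]]
[[5,15],[12,20],[18,15],[23,9],[30,0],[38,12],[42,0]]
[[5,15],[12,20],[18,15],[23,9],[30,0],[31,9],[38,12],[42,0]]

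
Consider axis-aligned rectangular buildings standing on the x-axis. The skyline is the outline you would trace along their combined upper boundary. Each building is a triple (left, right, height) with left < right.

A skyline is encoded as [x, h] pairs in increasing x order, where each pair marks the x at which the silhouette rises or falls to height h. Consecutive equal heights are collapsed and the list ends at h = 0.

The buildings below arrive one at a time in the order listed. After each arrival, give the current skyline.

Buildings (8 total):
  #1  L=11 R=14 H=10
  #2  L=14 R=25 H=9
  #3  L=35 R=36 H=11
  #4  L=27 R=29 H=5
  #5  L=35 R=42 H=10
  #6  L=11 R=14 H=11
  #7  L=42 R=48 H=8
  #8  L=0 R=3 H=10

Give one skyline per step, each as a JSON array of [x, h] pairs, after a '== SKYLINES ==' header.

== SKYLINES ==
[[11,10],[14,0]]
[[11,10],[14,9],[25,0]]
[[11,10],[14,9],[25,0],[35,11],[36,0]]
[[11,10],[14,9],[25,0],[27,5],[29,0],[35,11],[36,0]]
[[11,10],[14,9],[25,0],[27,5],[29,0],[35,11],[36,10],[42,0]]
[[11,11],[14,9],[25,0],[27,5],[29,0],[35,11],[36,10],[42,0]]
[[11,11],[14,9],[25,0],[27,5],[29,0],[35,11],[36,10],[42,8],[48,0]]
[[0,10],[3,0],[11,11],[14,9],[25,0],[27,5],[29,0],[35,11],[36,10],[42,8],[48,0]]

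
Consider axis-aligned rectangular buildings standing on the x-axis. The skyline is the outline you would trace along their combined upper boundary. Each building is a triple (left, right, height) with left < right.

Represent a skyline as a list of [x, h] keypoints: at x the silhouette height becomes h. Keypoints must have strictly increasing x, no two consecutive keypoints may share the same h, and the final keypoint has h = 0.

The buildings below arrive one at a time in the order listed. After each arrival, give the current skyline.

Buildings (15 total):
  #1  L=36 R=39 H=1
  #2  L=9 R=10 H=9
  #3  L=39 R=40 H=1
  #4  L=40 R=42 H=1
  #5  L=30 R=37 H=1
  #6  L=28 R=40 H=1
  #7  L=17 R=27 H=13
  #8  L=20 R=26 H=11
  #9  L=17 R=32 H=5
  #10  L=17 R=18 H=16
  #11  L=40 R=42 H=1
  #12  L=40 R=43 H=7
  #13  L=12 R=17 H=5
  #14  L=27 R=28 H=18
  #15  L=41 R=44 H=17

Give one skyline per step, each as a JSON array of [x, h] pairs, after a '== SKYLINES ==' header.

== SKYLINES ==
[[36,1],[39,0]]
[[9,9],[10,0],[36,1],[39,0]]
[[9,9],[10,0],[36,1],[40,0]]
[[9,9],[10,0],[36,1],[42,0]]
[[9,9],[10,0],[30,1],[42,0]]
[[9,9],[10,0],[28,1],[42,0]]
[[9,9],[10,0],[17,13],[27,0],[28,1],[42,0]]
[[9,9],[10,0],[17,13],[27,0],[28,1],[42,0]]
[[9,9],[10,0],[17,13],[27,5],[32,1],[42,0]]
[[9,9],[10,0],[17,16],[18,13],[27,5],[32,1],[42,0]]
[[9,9],[10,0],[17,16],[18,13],[27,5],[32,1],[42,0]]
[[9,9],[10,0],[17,16],[18,13],[27,5],[32,1],[40,7],[43,0]]
[[9,9],[10,0],[12,5],[17,16],[18,13],[27,5],[32,1],[40,7],[43,0]]
[[9,9],[10,0],[12,5],[17,16],[18,13],[27,18],[28,5],[32,1],[40,7],[43,0]]
[[9,9],[10,0],[12,5],[17,16],[18,13],[27,18],[28,5],[32,1],[40,7],[41,17],[44,0]]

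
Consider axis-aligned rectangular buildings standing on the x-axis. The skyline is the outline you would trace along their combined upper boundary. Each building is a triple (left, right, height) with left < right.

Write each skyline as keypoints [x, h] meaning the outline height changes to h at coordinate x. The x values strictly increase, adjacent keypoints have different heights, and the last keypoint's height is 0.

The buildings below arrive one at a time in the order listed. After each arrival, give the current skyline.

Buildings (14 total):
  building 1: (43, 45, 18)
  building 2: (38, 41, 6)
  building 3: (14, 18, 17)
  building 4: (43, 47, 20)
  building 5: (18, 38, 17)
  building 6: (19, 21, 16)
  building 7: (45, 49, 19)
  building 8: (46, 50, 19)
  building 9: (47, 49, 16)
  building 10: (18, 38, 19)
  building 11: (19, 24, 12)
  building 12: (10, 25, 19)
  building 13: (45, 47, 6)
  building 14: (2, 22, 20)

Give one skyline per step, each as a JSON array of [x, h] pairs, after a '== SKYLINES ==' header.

== SKYLINES ==
[[43,18],[45,0]]
[[38,6],[41,0],[43,18],[45,0]]
[[14,17],[18,0],[38,6],[41,0],[43,18],[45,0]]
[[14,17],[18,0],[38,6],[41,0],[43,20],[47,0]]
[[14,17],[38,6],[41,0],[43,20],[47,0]]
[[14,17],[38,6],[41,0],[43,20],[47,0]]
[[14,17],[38,6],[41,0],[43,20],[47,19],[49,0]]
[[14,17],[38,6],[41,0],[43,20],[47,19],[50,0]]
[[14,17],[38,6],[41,0],[43,20],[47,19],[50,0]]
[[14,17],[18,19],[38,6],[41,0],[43,20],[47,19],[50,0]]
[[14,17],[18,19],[38,6],[41,0],[43,20],[47,19],[50,0]]
[[10,19],[38,6],[41,0],[43,20],[47,19],[50,0]]
[[10,19],[38,6],[41,0],[43,20],[47,19],[50,0]]
[[2,20],[22,19],[38,6],[41,0],[43,20],[47,19],[50,0]]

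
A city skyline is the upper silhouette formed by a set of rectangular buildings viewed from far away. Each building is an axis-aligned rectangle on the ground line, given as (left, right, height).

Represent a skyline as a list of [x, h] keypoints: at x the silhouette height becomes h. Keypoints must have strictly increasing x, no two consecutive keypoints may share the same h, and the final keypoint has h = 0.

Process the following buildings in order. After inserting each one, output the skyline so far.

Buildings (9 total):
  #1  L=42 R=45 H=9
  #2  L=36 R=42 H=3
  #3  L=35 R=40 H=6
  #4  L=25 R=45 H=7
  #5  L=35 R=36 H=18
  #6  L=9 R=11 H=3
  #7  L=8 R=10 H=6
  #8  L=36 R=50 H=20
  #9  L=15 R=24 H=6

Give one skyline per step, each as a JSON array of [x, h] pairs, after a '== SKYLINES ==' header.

== SKYLINES ==
[[42,9],[45,0]]
[[36,3],[42,9],[45,0]]
[[35,6],[40,3],[42,9],[45,0]]
[[25,7],[42,9],[45,0]]
[[25,7],[35,18],[36,7],[42,9],[45,0]]
[[9,3],[11,0],[25,7],[35,18],[36,7],[42,9],[45,0]]
[[8,6],[10,3],[11,0],[25,7],[35,18],[36,7],[42,9],[45,0]]
[[8,6],[10,3],[11,0],[25,7],[35,18],[36,20],[50,0]]
[[8,6],[10,3],[11,0],[15,6],[24,0],[25,7],[35,18],[36,20],[50,0]]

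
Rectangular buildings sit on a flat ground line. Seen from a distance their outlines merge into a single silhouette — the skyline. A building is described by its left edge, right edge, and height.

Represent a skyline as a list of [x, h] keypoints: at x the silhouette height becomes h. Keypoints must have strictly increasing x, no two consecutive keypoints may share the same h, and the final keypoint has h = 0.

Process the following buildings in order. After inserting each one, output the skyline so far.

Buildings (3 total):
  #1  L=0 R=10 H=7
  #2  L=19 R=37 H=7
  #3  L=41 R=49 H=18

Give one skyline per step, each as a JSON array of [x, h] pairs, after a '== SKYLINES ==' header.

== SKYLINES ==
[[0,7],[10,0]]
[[0,7],[10,0],[19,7],[37,0]]
[[0,7],[10,0],[19,7],[37,0],[41,18],[49,0]]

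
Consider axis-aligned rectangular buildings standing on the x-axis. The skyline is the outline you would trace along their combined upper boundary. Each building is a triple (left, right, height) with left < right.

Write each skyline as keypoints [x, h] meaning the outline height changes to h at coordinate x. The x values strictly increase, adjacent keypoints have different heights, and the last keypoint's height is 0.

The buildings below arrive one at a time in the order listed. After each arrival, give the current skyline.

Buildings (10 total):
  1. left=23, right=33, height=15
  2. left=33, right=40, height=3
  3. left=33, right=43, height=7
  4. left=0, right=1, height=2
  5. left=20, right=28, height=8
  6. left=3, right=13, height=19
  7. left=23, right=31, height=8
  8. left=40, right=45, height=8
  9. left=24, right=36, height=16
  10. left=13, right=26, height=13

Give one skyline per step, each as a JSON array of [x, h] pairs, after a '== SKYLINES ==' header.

== SKYLINES ==
[[23,15],[33,0]]
[[23,15],[33,3],[40,0]]
[[23,15],[33,7],[43,0]]
[[0,2],[1,0],[23,15],[33,7],[43,0]]
[[0,2],[1,0],[20,8],[23,15],[33,7],[43,0]]
[[0,2],[1,0],[3,19],[13,0],[20,8],[23,15],[33,7],[43,0]]
[[0,2],[1,0],[3,19],[13,0],[20,8],[23,15],[33,7],[43,0]]
[[0,2],[1,0],[3,19],[13,0],[20,8],[23,15],[33,7],[40,8],[45,0]]
[[0,2],[1,0],[3,19],[13,0],[20,8],[23,15],[24,16],[36,7],[40,8],[45,0]]
[[0,2],[1,0],[3,19],[13,13],[23,15],[24,16],[36,7],[40,8],[45,0]]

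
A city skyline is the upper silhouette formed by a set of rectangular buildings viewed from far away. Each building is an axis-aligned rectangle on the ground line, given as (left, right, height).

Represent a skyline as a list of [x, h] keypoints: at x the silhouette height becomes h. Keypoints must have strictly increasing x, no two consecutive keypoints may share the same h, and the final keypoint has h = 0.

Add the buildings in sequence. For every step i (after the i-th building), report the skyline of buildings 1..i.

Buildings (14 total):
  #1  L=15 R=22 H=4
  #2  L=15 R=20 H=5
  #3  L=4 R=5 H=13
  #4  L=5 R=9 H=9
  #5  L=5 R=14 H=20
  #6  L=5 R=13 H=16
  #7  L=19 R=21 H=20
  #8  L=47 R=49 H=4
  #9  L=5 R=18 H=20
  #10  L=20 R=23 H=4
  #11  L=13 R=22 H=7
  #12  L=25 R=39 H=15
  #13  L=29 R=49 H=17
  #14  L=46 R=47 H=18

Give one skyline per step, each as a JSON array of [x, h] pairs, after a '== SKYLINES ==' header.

== SKYLINES ==
[[15,4],[22,0]]
[[15,5],[20,4],[22,0]]
[[4,13],[5,0],[15,5],[20,4],[22,0]]
[[4,13],[5,9],[9,0],[15,5],[20,4],[22,0]]
[[4,13],[5,20],[14,0],[15,5],[20,4],[22,0]]
[[4,13],[5,20],[14,0],[15,5],[20,4],[22,0]]
[[4,13],[5,20],[14,0],[15,5],[19,20],[21,4],[22,0]]
[[4,13],[5,20],[14,0],[15,5],[19,20],[21,4],[22,0],[47,4],[49,0]]
[[4,13],[5,20],[18,5],[19,20],[21,4],[22,0],[47,4],[49,0]]
[[4,13],[5,20],[18,5],[19,20],[21,4],[23,0],[47,4],[49,0]]
[[4,13],[5,20],[18,7],[19,20],[21,7],[22,4],[23,0],[47,4],[49,0]]
[[4,13],[5,20],[18,7],[19,20],[21,7],[22,4],[23,0],[25,15],[39,0],[47,4],[49,0]]
[[4,13],[5,20],[18,7],[19,20],[21,7],[22,4],[23,0],[25,15],[29,17],[49,0]]
[[4,13],[5,20],[18,7],[19,20],[21,7],[22,4],[23,0],[25,15],[29,17],[46,18],[47,17],[49,0]]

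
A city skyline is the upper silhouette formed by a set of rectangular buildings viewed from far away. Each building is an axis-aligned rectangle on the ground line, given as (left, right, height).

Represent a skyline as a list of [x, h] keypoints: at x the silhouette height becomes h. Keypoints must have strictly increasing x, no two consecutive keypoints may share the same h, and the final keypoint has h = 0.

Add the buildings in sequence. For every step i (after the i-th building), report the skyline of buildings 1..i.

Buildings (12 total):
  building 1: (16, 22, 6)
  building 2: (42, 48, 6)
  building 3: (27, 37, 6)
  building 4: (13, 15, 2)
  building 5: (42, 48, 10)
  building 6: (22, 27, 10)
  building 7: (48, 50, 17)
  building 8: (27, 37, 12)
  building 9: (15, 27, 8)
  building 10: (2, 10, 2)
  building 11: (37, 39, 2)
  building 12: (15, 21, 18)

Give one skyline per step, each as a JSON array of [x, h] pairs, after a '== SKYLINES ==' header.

== SKYLINES ==
[[16,6],[22,0]]
[[16,6],[22,0],[42,6],[48,0]]
[[16,6],[22,0],[27,6],[37,0],[42,6],[48,0]]
[[13,2],[15,0],[16,6],[22,0],[27,6],[37,0],[42,6],[48,0]]
[[13,2],[15,0],[16,6],[22,0],[27,6],[37,0],[42,10],[48,0]]
[[13,2],[15,0],[16,6],[22,10],[27,6],[37,0],[42,10],[48,0]]
[[13,2],[15,0],[16,6],[22,10],[27,6],[37,0],[42,10],[48,17],[50,0]]
[[13,2],[15,0],[16,6],[22,10],[27,12],[37,0],[42,10],[48,17],[50,0]]
[[13,2],[15,8],[22,10],[27,12],[37,0],[42,10],[48,17],[50,0]]
[[2,2],[10,0],[13,2],[15,8],[22,10],[27,12],[37,0],[42,10],[48,17],[50,0]]
[[2,2],[10,0],[13,2],[15,8],[22,10],[27,12],[37,2],[39,0],[42,10],[48,17],[50,0]]
[[2,2],[10,0],[13,2],[15,18],[21,8],[22,10],[27,12],[37,2],[39,0],[42,10],[48,17],[50,0]]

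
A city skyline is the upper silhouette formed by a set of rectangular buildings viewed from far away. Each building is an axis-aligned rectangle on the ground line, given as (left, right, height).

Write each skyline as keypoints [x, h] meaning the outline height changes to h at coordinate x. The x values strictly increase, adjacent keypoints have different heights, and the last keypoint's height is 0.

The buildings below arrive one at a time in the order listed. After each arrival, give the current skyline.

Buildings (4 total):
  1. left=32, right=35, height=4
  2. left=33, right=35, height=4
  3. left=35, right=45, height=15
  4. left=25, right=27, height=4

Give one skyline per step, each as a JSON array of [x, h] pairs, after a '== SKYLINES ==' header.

== SKYLINES ==
[[32,4],[35,0]]
[[32,4],[35,0]]
[[32,4],[35,15],[45,0]]
[[25,4],[27,0],[32,4],[35,15],[45,0]]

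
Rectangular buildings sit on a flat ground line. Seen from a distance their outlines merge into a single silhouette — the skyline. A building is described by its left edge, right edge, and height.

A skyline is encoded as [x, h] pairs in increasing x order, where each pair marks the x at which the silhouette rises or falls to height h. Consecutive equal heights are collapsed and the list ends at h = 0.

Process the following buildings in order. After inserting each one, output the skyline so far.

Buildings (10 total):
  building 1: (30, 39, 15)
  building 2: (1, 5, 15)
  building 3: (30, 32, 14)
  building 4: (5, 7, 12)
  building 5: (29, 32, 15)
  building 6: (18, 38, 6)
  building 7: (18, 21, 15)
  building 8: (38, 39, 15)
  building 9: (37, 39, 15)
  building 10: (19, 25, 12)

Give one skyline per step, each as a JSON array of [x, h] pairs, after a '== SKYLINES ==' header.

== SKYLINES ==
[[30,15],[39,0]]
[[1,15],[5,0],[30,15],[39,0]]
[[1,15],[5,0],[30,15],[39,0]]
[[1,15],[5,12],[7,0],[30,15],[39,0]]
[[1,15],[5,12],[7,0],[29,15],[39,0]]
[[1,15],[5,12],[7,0],[18,6],[29,15],[39,0]]
[[1,15],[5,12],[7,0],[18,15],[21,6],[29,15],[39,0]]
[[1,15],[5,12],[7,0],[18,15],[21,6],[29,15],[39,0]]
[[1,15],[5,12],[7,0],[18,15],[21,6],[29,15],[39,0]]
[[1,15],[5,12],[7,0],[18,15],[21,12],[25,6],[29,15],[39,0]]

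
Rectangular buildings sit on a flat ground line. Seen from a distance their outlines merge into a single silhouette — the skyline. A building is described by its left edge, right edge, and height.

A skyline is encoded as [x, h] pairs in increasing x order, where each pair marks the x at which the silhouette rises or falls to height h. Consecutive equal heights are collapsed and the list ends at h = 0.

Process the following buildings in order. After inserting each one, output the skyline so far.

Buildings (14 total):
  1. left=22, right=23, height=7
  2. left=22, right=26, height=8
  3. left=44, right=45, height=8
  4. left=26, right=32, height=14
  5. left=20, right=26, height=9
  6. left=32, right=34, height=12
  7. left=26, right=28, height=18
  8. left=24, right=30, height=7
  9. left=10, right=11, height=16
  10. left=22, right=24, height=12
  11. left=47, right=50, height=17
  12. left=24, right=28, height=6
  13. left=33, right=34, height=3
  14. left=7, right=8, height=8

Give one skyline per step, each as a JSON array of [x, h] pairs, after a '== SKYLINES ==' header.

== SKYLINES ==
[[22,7],[23,0]]
[[22,8],[26,0]]
[[22,8],[26,0],[44,8],[45,0]]
[[22,8],[26,14],[32,0],[44,8],[45,0]]
[[20,9],[26,14],[32,0],[44,8],[45,0]]
[[20,9],[26,14],[32,12],[34,0],[44,8],[45,0]]
[[20,9],[26,18],[28,14],[32,12],[34,0],[44,8],[45,0]]
[[20,9],[26,18],[28,14],[32,12],[34,0],[44,8],[45,0]]
[[10,16],[11,0],[20,9],[26,18],[28,14],[32,12],[34,0],[44,8],[45,0]]
[[10,16],[11,0],[20,9],[22,12],[24,9],[26,18],[28,14],[32,12],[34,0],[44,8],[45,0]]
[[10,16],[11,0],[20,9],[22,12],[24,9],[26,18],[28,14],[32,12],[34,0],[44,8],[45,0],[47,17],[50,0]]
[[10,16],[11,0],[20,9],[22,12],[24,9],[26,18],[28,14],[32,12],[34,0],[44,8],[45,0],[47,17],[50,0]]
[[10,16],[11,0],[20,9],[22,12],[24,9],[26,18],[28,14],[32,12],[34,0],[44,8],[45,0],[47,17],[50,0]]
[[7,8],[8,0],[10,16],[11,0],[20,9],[22,12],[24,9],[26,18],[28,14],[32,12],[34,0],[44,8],[45,0],[47,17],[50,0]]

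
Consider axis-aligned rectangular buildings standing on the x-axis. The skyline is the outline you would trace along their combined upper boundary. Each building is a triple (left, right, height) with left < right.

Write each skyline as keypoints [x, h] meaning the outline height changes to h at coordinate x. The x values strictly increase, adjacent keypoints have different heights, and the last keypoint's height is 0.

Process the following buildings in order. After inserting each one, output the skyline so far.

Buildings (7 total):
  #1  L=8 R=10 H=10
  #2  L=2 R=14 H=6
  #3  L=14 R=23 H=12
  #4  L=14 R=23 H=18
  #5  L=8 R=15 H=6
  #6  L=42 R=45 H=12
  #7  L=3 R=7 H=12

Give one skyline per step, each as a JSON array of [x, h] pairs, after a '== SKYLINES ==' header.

== SKYLINES ==
[[8,10],[10,0]]
[[2,6],[8,10],[10,6],[14,0]]
[[2,6],[8,10],[10,6],[14,12],[23,0]]
[[2,6],[8,10],[10,6],[14,18],[23,0]]
[[2,6],[8,10],[10,6],[14,18],[23,0]]
[[2,6],[8,10],[10,6],[14,18],[23,0],[42,12],[45,0]]
[[2,6],[3,12],[7,6],[8,10],[10,6],[14,18],[23,0],[42,12],[45,0]]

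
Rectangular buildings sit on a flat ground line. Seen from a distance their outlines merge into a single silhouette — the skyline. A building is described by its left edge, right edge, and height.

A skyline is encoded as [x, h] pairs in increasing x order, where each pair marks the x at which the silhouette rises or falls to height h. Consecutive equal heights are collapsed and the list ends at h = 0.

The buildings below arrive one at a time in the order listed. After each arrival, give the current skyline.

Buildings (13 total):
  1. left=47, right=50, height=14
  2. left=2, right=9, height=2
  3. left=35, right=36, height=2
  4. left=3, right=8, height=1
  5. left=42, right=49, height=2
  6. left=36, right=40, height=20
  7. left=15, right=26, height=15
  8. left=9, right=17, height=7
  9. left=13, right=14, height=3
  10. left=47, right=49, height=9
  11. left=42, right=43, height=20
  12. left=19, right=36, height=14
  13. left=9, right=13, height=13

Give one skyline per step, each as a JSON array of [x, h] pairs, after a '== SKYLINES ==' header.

== SKYLINES ==
[[47,14],[50,0]]
[[2,2],[9,0],[47,14],[50,0]]
[[2,2],[9,0],[35,2],[36,0],[47,14],[50,0]]
[[2,2],[9,0],[35,2],[36,0],[47,14],[50,0]]
[[2,2],[9,0],[35,2],[36,0],[42,2],[47,14],[50,0]]
[[2,2],[9,0],[35,2],[36,20],[40,0],[42,2],[47,14],[50,0]]
[[2,2],[9,0],[15,15],[26,0],[35,2],[36,20],[40,0],[42,2],[47,14],[50,0]]
[[2,2],[9,7],[15,15],[26,0],[35,2],[36,20],[40,0],[42,2],[47,14],[50,0]]
[[2,2],[9,7],[15,15],[26,0],[35,2],[36,20],[40,0],[42,2],[47,14],[50,0]]
[[2,2],[9,7],[15,15],[26,0],[35,2],[36,20],[40,0],[42,2],[47,14],[50,0]]
[[2,2],[9,7],[15,15],[26,0],[35,2],[36,20],[40,0],[42,20],[43,2],[47,14],[50,0]]
[[2,2],[9,7],[15,15],[26,14],[36,20],[40,0],[42,20],[43,2],[47,14],[50,0]]
[[2,2],[9,13],[13,7],[15,15],[26,14],[36,20],[40,0],[42,20],[43,2],[47,14],[50,0]]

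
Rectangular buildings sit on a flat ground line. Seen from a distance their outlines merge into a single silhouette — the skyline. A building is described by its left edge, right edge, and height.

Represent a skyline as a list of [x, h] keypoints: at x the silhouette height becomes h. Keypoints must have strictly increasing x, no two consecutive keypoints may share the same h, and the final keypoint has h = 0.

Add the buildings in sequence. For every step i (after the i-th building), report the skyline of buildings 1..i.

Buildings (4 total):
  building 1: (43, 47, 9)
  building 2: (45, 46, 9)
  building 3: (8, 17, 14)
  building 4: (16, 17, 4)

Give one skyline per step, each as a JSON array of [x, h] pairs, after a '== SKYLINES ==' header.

== SKYLINES ==
[[43,9],[47,0]]
[[43,9],[47,0]]
[[8,14],[17,0],[43,9],[47,0]]
[[8,14],[17,0],[43,9],[47,0]]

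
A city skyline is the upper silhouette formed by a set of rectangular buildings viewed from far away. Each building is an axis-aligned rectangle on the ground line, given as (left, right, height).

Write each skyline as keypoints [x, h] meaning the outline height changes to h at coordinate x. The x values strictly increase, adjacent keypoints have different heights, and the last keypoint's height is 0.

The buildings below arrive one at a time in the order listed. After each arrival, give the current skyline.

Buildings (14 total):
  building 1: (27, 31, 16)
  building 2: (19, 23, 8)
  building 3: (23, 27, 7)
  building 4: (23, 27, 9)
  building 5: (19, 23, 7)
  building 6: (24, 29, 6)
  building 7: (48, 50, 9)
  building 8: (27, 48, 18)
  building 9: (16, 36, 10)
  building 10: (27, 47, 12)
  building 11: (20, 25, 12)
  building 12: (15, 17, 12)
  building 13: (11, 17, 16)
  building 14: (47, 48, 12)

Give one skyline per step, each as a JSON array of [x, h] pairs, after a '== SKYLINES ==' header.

== SKYLINES ==
[[27,16],[31,0]]
[[19,8],[23,0],[27,16],[31,0]]
[[19,8],[23,7],[27,16],[31,0]]
[[19,8],[23,9],[27,16],[31,0]]
[[19,8],[23,9],[27,16],[31,0]]
[[19,8],[23,9],[27,16],[31,0]]
[[19,8],[23,9],[27,16],[31,0],[48,9],[50,0]]
[[19,8],[23,9],[27,18],[48,9],[50,0]]
[[16,10],[27,18],[48,9],[50,0]]
[[16,10],[27,18],[48,9],[50,0]]
[[16,10],[20,12],[25,10],[27,18],[48,9],[50,0]]
[[15,12],[17,10],[20,12],[25,10],[27,18],[48,9],[50,0]]
[[11,16],[17,10],[20,12],[25,10],[27,18],[48,9],[50,0]]
[[11,16],[17,10],[20,12],[25,10],[27,18],[48,9],[50,0]]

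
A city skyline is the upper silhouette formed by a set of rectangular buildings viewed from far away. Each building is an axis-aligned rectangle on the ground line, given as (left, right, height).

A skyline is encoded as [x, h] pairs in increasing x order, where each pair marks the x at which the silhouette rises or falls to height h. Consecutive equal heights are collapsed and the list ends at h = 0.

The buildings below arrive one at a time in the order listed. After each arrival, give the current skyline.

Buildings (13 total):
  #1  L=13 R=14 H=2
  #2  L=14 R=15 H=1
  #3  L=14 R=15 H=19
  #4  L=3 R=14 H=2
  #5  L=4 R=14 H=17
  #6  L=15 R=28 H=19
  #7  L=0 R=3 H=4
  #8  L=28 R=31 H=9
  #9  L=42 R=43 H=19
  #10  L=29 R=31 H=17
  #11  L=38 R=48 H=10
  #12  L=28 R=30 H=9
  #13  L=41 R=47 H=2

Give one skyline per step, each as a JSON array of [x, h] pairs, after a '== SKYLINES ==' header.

== SKYLINES ==
[[13,2],[14,0]]
[[13,2],[14,1],[15,0]]
[[13,2],[14,19],[15,0]]
[[3,2],[14,19],[15,0]]
[[3,2],[4,17],[14,19],[15,0]]
[[3,2],[4,17],[14,19],[28,0]]
[[0,4],[3,2],[4,17],[14,19],[28,0]]
[[0,4],[3,2],[4,17],[14,19],[28,9],[31,0]]
[[0,4],[3,2],[4,17],[14,19],[28,9],[31,0],[42,19],[43,0]]
[[0,4],[3,2],[4,17],[14,19],[28,9],[29,17],[31,0],[42,19],[43,0]]
[[0,4],[3,2],[4,17],[14,19],[28,9],[29,17],[31,0],[38,10],[42,19],[43,10],[48,0]]
[[0,4],[3,2],[4,17],[14,19],[28,9],[29,17],[31,0],[38,10],[42,19],[43,10],[48,0]]
[[0,4],[3,2],[4,17],[14,19],[28,9],[29,17],[31,0],[38,10],[42,19],[43,10],[48,0]]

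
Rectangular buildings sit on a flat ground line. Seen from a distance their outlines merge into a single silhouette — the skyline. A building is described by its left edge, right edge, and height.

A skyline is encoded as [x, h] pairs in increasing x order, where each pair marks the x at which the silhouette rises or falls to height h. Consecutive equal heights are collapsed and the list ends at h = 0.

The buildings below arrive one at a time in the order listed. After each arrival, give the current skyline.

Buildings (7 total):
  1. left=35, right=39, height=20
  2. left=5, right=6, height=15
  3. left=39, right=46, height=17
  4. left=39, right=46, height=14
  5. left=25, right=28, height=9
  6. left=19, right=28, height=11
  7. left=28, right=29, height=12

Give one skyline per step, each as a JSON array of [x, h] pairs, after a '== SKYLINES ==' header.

== SKYLINES ==
[[35,20],[39,0]]
[[5,15],[6,0],[35,20],[39,0]]
[[5,15],[6,0],[35,20],[39,17],[46,0]]
[[5,15],[6,0],[35,20],[39,17],[46,0]]
[[5,15],[6,0],[25,9],[28,0],[35,20],[39,17],[46,0]]
[[5,15],[6,0],[19,11],[28,0],[35,20],[39,17],[46,0]]
[[5,15],[6,0],[19,11],[28,12],[29,0],[35,20],[39,17],[46,0]]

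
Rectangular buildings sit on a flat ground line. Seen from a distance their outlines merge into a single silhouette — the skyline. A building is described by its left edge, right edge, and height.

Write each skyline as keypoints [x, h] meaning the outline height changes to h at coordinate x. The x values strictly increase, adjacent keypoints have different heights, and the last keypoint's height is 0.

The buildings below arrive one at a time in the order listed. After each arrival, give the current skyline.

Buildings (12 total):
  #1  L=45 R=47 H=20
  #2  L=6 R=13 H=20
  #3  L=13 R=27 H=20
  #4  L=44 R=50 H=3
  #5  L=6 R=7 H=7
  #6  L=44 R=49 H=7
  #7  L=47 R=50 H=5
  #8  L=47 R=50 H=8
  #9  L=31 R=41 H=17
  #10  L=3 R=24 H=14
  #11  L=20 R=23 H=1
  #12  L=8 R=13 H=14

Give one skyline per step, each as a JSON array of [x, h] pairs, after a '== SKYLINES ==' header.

== SKYLINES ==
[[45,20],[47,0]]
[[6,20],[13,0],[45,20],[47,0]]
[[6,20],[27,0],[45,20],[47,0]]
[[6,20],[27,0],[44,3],[45,20],[47,3],[50,0]]
[[6,20],[27,0],[44,3],[45,20],[47,3],[50,0]]
[[6,20],[27,0],[44,7],[45,20],[47,7],[49,3],[50,0]]
[[6,20],[27,0],[44,7],[45,20],[47,7],[49,5],[50,0]]
[[6,20],[27,0],[44,7],[45,20],[47,8],[50,0]]
[[6,20],[27,0],[31,17],[41,0],[44,7],[45,20],[47,8],[50,0]]
[[3,14],[6,20],[27,0],[31,17],[41,0],[44,7],[45,20],[47,8],[50,0]]
[[3,14],[6,20],[27,0],[31,17],[41,0],[44,7],[45,20],[47,8],[50,0]]
[[3,14],[6,20],[27,0],[31,17],[41,0],[44,7],[45,20],[47,8],[50,0]]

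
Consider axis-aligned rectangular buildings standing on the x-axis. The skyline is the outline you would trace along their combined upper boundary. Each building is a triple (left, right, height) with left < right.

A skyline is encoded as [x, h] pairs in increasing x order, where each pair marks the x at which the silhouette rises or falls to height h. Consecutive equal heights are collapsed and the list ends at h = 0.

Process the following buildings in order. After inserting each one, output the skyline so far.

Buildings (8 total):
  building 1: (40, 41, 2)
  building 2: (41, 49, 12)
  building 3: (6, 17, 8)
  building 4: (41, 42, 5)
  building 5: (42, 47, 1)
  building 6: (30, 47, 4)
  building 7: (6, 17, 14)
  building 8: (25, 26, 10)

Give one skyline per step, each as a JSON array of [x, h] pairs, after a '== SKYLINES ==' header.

== SKYLINES ==
[[40,2],[41,0]]
[[40,2],[41,12],[49,0]]
[[6,8],[17,0],[40,2],[41,12],[49,0]]
[[6,8],[17,0],[40,2],[41,12],[49,0]]
[[6,8],[17,0],[40,2],[41,12],[49,0]]
[[6,8],[17,0],[30,4],[41,12],[49,0]]
[[6,14],[17,0],[30,4],[41,12],[49,0]]
[[6,14],[17,0],[25,10],[26,0],[30,4],[41,12],[49,0]]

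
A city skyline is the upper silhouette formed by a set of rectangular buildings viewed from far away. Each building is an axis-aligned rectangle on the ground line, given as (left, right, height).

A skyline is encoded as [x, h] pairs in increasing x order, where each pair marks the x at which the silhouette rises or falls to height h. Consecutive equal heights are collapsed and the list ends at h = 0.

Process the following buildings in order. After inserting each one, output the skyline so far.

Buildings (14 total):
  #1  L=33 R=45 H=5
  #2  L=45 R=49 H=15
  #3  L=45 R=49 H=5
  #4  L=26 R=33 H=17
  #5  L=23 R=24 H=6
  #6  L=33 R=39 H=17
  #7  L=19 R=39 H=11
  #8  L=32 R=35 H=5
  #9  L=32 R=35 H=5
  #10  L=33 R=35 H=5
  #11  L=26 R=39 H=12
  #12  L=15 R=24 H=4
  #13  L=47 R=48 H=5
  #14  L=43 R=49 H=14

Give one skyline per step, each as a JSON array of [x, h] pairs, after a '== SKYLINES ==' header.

== SKYLINES ==
[[33,5],[45,0]]
[[33,5],[45,15],[49,0]]
[[33,5],[45,15],[49,0]]
[[26,17],[33,5],[45,15],[49,0]]
[[23,6],[24,0],[26,17],[33,5],[45,15],[49,0]]
[[23,6],[24,0],[26,17],[39,5],[45,15],[49,0]]
[[19,11],[26,17],[39,5],[45,15],[49,0]]
[[19,11],[26,17],[39,5],[45,15],[49,0]]
[[19,11],[26,17],[39,5],[45,15],[49,0]]
[[19,11],[26,17],[39,5],[45,15],[49,0]]
[[19,11],[26,17],[39,5],[45,15],[49,0]]
[[15,4],[19,11],[26,17],[39,5],[45,15],[49,0]]
[[15,4],[19,11],[26,17],[39,5],[45,15],[49,0]]
[[15,4],[19,11],[26,17],[39,5],[43,14],[45,15],[49,0]]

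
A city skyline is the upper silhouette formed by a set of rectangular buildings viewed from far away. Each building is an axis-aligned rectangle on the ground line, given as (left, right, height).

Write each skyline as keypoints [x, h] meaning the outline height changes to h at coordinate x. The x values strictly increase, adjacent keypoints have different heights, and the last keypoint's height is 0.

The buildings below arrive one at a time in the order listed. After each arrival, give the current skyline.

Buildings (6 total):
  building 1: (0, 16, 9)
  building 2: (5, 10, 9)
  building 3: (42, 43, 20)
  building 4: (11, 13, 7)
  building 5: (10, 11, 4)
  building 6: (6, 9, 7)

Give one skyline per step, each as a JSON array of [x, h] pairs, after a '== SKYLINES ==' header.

== SKYLINES ==
[[0,9],[16,0]]
[[0,9],[16,0]]
[[0,9],[16,0],[42,20],[43,0]]
[[0,9],[16,0],[42,20],[43,0]]
[[0,9],[16,0],[42,20],[43,0]]
[[0,9],[16,0],[42,20],[43,0]]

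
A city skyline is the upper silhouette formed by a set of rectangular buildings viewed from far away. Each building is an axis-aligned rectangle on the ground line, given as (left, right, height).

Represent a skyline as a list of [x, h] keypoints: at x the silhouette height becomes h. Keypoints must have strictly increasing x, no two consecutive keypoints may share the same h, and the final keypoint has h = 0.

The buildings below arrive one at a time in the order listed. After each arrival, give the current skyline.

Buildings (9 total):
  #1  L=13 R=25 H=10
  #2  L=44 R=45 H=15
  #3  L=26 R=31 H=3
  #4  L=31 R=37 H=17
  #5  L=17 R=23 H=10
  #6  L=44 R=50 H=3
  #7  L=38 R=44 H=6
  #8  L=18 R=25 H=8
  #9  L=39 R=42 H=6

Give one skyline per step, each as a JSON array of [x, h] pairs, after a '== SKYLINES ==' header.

== SKYLINES ==
[[13,10],[25,0]]
[[13,10],[25,0],[44,15],[45,0]]
[[13,10],[25,0],[26,3],[31,0],[44,15],[45,0]]
[[13,10],[25,0],[26,3],[31,17],[37,0],[44,15],[45,0]]
[[13,10],[25,0],[26,3],[31,17],[37,0],[44,15],[45,0]]
[[13,10],[25,0],[26,3],[31,17],[37,0],[44,15],[45,3],[50,0]]
[[13,10],[25,0],[26,3],[31,17],[37,0],[38,6],[44,15],[45,3],[50,0]]
[[13,10],[25,0],[26,3],[31,17],[37,0],[38,6],[44,15],[45,3],[50,0]]
[[13,10],[25,0],[26,3],[31,17],[37,0],[38,6],[44,15],[45,3],[50,0]]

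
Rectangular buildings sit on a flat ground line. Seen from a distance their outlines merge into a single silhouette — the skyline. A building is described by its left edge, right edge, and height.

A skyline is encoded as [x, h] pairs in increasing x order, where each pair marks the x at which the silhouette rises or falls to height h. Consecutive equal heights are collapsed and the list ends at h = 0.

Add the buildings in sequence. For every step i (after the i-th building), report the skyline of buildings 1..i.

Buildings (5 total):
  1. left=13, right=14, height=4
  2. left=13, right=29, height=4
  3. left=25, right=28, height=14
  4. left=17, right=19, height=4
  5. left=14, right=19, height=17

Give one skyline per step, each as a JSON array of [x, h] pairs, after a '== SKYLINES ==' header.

== SKYLINES ==
[[13,4],[14,0]]
[[13,4],[29,0]]
[[13,4],[25,14],[28,4],[29,0]]
[[13,4],[25,14],[28,4],[29,0]]
[[13,4],[14,17],[19,4],[25,14],[28,4],[29,0]]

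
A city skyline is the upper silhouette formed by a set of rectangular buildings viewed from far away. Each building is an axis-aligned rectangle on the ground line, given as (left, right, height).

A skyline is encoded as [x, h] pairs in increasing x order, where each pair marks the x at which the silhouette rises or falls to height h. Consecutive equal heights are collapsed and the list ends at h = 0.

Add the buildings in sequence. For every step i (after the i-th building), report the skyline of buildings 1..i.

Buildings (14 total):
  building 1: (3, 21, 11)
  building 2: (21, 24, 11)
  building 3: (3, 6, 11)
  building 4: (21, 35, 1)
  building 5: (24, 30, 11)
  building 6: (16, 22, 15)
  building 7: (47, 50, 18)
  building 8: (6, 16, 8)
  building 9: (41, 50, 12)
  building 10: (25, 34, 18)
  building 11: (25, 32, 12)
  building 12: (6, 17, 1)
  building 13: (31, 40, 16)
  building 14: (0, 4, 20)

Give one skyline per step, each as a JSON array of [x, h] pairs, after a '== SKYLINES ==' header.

== SKYLINES ==
[[3,11],[21,0]]
[[3,11],[24,0]]
[[3,11],[24,0]]
[[3,11],[24,1],[35,0]]
[[3,11],[30,1],[35,0]]
[[3,11],[16,15],[22,11],[30,1],[35,0]]
[[3,11],[16,15],[22,11],[30,1],[35,0],[47,18],[50,0]]
[[3,11],[16,15],[22,11],[30,1],[35,0],[47,18],[50,0]]
[[3,11],[16,15],[22,11],[30,1],[35,0],[41,12],[47,18],[50,0]]
[[3,11],[16,15],[22,11],[25,18],[34,1],[35,0],[41,12],[47,18],[50,0]]
[[3,11],[16,15],[22,11],[25,18],[34,1],[35,0],[41,12],[47,18],[50,0]]
[[3,11],[16,15],[22,11],[25,18],[34,1],[35,0],[41,12],[47,18],[50,0]]
[[3,11],[16,15],[22,11],[25,18],[34,16],[40,0],[41,12],[47,18],[50,0]]
[[0,20],[4,11],[16,15],[22,11],[25,18],[34,16],[40,0],[41,12],[47,18],[50,0]]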